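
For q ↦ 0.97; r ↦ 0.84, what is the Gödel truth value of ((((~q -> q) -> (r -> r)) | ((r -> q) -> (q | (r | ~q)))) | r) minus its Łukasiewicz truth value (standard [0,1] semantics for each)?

0.00

Gödel evaluation:
  ~q: Gödel ¬ of 0.97 = 0 (operand ≠ 0)
  (~q -> q): 0 ≤ 0.97, so result = 1
  (r -> r): 0.84 ≤ 0.84, so result = 1
  ((~q -> q) -> (r -> r)): 1 ≤ 1, so result = 1
  (r -> q): 0.84 ≤ 0.97, so result = 1
  ~q: Gödel ¬ of 0.97 = 0 (operand ≠ 0)
  (r | ~q) = max(0.84, 0) = 0.84
  (q | (r | ~q)) = max(0.97, 0.84) = 0.97
  ((r -> q) -> (q | (r | ~q))): 1 > 0.97, so result = 0.97
  (((~q -> q) -> (r -> r)) | ((r -> q) -> (q | (r | ~q)))) = max(1, 0.97) = 1
  ((((~q -> q) -> (r -> r)) | ((r -> q) -> (q | (r | ~q)))) | r) = max(1, 0.84) = 1
  Gödel value = 1
Łukasiewicz evaluation:
  ~q: Łukasiewicz ¬ gives 1 − 0.97 = 0.03
  (~q -> q): min(1, 1 − 0.03 + 0.97) = 1
  (r -> r): min(1, 1 − 0.84 + 0.84) = 1
  ((~q -> q) -> (r -> r)): min(1, 1 − 1 + 1) = 1
  (r -> q): min(1, 1 − 0.84 + 0.97) = 1
  ~q: Łukasiewicz ¬ gives 1 − 0.97 = 0.03
  (r | ~q) = max(0.84, 0.03) = 0.84
  (q | (r | ~q)) = max(0.97, 0.84) = 0.97
  ((r -> q) -> (q | (r | ~q))): min(1, 1 − 1 + 0.97) = 0.97
  (((~q -> q) -> (r -> r)) | ((r -> q) -> (q | (r | ~q)))) = max(1, 0.97) = 1
  ((((~q -> q) -> (r -> r)) | ((r -> q) -> (q | (r | ~q)))) | r) = max(1, 0.84) = 1
  Łukasiewicz value = 1
Difference: 1 − 1 = 0.00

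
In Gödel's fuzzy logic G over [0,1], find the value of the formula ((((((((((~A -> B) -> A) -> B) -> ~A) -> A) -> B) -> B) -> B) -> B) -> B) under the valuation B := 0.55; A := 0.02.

0.55

~A: Gödel ¬ of 0.02 = 0 (operand ≠ 0)
(~A -> B): 0 ≤ 0.55, so result = 1
((~A -> B) -> A): 1 > 0.02, so result = 0.02
(((~A -> B) -> A) -> B): 0.02 ≤ 0.55, so result = 1
~A: Gödel ¬ of 0.02 = 0 (operand ≠ 0)
((((~A -> B) -> A) -> B) -> ~A): 1 > 0, so result = 0
(((((~A -> B) -> A) -> B) -> ~A) -> A): 0 ≤ 0.02, so result = 1
((((((~A -> B) -> A) -> B) -> ~A) -> A) -> B): 1 > 0.55, so result = 0.55
(((((((~A -> B) -> A) -> B) -> ~A) -> A) -> B) -> B): 0.55 ≤ 0.55, so result = 1
((((((((~A -> B) -> A) -> B) -> ~A) -> A) -> B) -> B) -> B): 1 > 0.55, so result = 0.55
(((((((((~A -> B) -> A) -> B) -> ~A) -> A) -> B) -> B) -> B) -> B): 0.55 ≤ 0.55, so result = 1
((((((((((~A -> B) -> A) -> B) -> ~A) -> A) -> B) -> B) -> B) -> B) -> B): 1 > 0.55, so result = 0.55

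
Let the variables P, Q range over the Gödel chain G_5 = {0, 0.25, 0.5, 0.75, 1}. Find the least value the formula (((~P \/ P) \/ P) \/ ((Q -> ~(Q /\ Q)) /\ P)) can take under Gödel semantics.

0.25

The minimum is attained at P = 0.25, Q = 0:
  ~P: Gödel ¬ of 0.25 = 0 (operand ≠ 0)
  (~P \/ P) = max(0, 0.25) = 0.25
  ((~P \/ P) \/ P) = max(0.25, 0.25) = 0.25
  (Q /\ Q) = min(0, 0) = 0
  ~(Q /\ Q): Gödel ¬ of 0 = 1 (operand is 0)
  (Q -> ~(Q /\ Q)): 0 ≤ 1, so result = 1
  ((Q -> ~(Q /\ Q)) /\ P) = min(1, 0.25) = 0.25
  (((~P \/ P) \/ P) \/ ((Q -> ~(Q /\ Q)) /\ P)) = max(0.25, 0.25) = 0.25
Checking all 25 assignments confirms none give a value below 0.25.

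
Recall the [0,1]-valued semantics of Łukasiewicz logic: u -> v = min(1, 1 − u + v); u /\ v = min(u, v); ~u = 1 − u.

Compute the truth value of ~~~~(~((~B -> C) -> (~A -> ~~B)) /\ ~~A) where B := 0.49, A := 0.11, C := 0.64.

~B: Łukasiewicz ¬ gives 1 − 0.49 = 0.51
(~B -> C): min(1, 1 − 0.51 + 0.64) = 1
~A: Łukasiewicz ¬ gives 1 − 0.11 = 0.89
~B: Łukasiewicz ¬ gives 1 − 0.49 = 0.51
~~B: Łukasiewicz ¬ gives 1 − 0.51 = 0.49
(~A -> ~~B): min(1, 1 − 0.89 + 0.49) = 0.6
((~B -> C) -> (~A -> ~~B)): min(1, 1 − 1 + 0.6) = 0.6
~((~B -> C) -> (~A -> ~~B)): Łukasiewicz ¬ gives 1 − 0.6 = 0.4
~A: Łukasiewicz ¬ gives 1 − 0.11 = 0.89
~~A: Łukasiewicz ¬ gives 1 − 0.89 = 0.11
(~((~B -> C) -> (~A -> ~~B)) /\ ~~A) = min(0.4, 0.11) = 0.11
~(~((~B -> C) -> (~A -> ~~B)) /\ ~~A): Łukasiewicz ¬ gives 1 − 0.11 = 0.89
~~(~((~B -> C) -> (~A -> ~~B)) /\ ~~A): Łukasiewicz ¬ gives 1 − 0.89 = 0.11
~~~(~((~B -> C) -> (~A -> ~~B)) /\ ~~A): Łukasiewicz ¬ gives 1 − 0.11 = 0.89
~~~~(~((~B -> C) -> (~A -> ~~B)) /\ ~~A): Łukasiewicz ¬ gives 1 − 0.89 = 0.11

0.11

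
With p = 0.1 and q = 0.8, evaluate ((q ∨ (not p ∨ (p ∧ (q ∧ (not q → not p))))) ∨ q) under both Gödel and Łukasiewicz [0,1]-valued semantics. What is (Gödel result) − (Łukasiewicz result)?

-0.10

Gödel evaluation:
  not p: Gödel ¬ of 0.1 = 0 (operand ≠ 0)
  not q: Gödel ¬ of 0.8 = 0 (operand ≠ 0)
  not p: Gödel ¬ of 0.1 = 0 (operand ≠ 0)
  (not q → not p): 0 ≤ 0, so result = 1
  (q ∧ (not q → not p)) = min(0.8, 1) = 0.8
  (p ∧ (q ∧ (not q → not p))) = min(0.1, 0.8) = 0.1
  (not p ∨ (p ∧ (q ∧ (not q → not p)))) = max(0, 0.1) = 0.1
  (q ∨ (not p ∨ (p ∧ (q ∧ (not q → not p))))) = max(0.8, 0.1) = 0.8
  ((q ∨ (not p ∨ (p ∧ (q ∧ (not q → not p))))) ∨ q) = max(0.8, 0.8) = 0.8
  Gödel value = 0.8
Łukasiewicz evaluation:
  not p: Łukasiewicz ¬ gives 1 − 0.1 = 0.9
  not q: Łukasiewicz ¬ gives 1 − 0.8 = 0.2
  not p: Łukasiewicz ¬ gives 1 − 0.1 = 0.9
  (not q → not p): min(1, 1 − 0.2 + 0.9) = 1
  (q ∧ (not q → not p)) = min(0.8, 1) = 0.8
  (p ∧ (q ∧ (not q → not p))) = min(0.1, 0.8) = 0.1
  (not p ∨ (p ∧ (q ∧ (not q → not p)))) = max(0.9, 0.1) = 0.9
  (q ∨ (not p ∨ (p ∧ (q ∧ (not q → not p))))) = max(0.8, 0.9) = 0.9
  ((q ∨ (not p ∨ (p ∧ (q ∧ (not q → not p))))) ∨ q) = max(0.9, 0.8) = 0.9
  Łukasiewicz value = 0.9
Difference: 0.8 − 0.9 = -0.10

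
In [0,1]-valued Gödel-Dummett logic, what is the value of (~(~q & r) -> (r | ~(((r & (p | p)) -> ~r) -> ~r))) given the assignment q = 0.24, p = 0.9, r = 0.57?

0.57

~q: Gödel ¬ of 0.24 = 0 (operand ≠ 0)
(~q & r) = min(0, 0.57) = 0
~(~q & r): Gödel ¬ of 0 = 1 (operand is 0)
(p | p) = max(0.9, 0.9) = 0.9
(r & (p | p)) = min(0.57, 0.9) = 0.57
~r: Gödel ¬ of 0.57 = 0 (operand ≠ 0)
((r & (p | p)) -> ~r): 0.57 > 0, so result = 0
~r: Gödel ¬ of 0.57 = 0 (operand ≠ 0)
(((r & (p | p)) -> ~r) -> ~r): 0 ≤ 0, so result = 1
~(((r & (p | p)) -> ~r) -> ~r): Gödel ¬ of 1 = 0 (operand ≠ 0)
(r | ~(((r & (p | p)) -> ~r) -> ~r)) = max(0.57, 0) = 0.57
(~(~q & r) -> (r | ~(((r & (p | p)) -> ~r) -> ~r))): 1 > 0.57, so result = 0.57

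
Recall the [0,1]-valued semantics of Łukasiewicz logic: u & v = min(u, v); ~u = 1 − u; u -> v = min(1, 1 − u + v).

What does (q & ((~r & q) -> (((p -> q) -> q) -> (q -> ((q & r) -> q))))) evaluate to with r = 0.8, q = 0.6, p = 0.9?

~r: Łukasiewicz ¬ gives 1 − 0.8 = 0.2
(~r & q) = min(0.2, 0.6) = 0.2
(p -> q): min(1, 1 − 0.9 + 0.6) = 0.7
((p -> q) -> q): min(1, 1 − 0.7 + 0.6) = 0.9
(q & r) = min(0.6, 0.8) = 0.6
((q & r) -> q): min(1, 1 − 0.6 + 0.6) = 1
(q -> ((q & r) -> q)): min(1, 1 − 0.6 + 1) = 1
(((p -> q) -> q) -> (q -> ((q & r) -> q))): min(1, 1 − 0.9 + 1) = 1
((~r & q) -> (((p -> q) -> q) -> (q -> ((q & r) -> q)))): min(1, 1 − 0.2 + 1) = 1
(q & ((~r & q) -> (((p -> q) -> q) -> (q -> ((q & r) -> q))))) = min(0.6, 1) = 0.6

0.60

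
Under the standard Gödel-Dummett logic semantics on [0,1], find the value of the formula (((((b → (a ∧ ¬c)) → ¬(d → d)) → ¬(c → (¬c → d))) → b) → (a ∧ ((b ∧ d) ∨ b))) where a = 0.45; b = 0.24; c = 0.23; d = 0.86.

¬c: Gödel ¬ of 0.23 = 0 (operand ≠ 0)
(a ∧ ¬c) = min(0.45, 0) = 0
(b → (a ∧ ¬c)): 0.24 > 0, so result = 0
(d → d): 0.86 ≤ 0.86, so result = 1
¬(d → d): Gödel ¬ of 1 = 0 (operand ≠ 0)
((b → (a ∧ ¬c)) → ¬(d → d)): 0 ≤ 0, so result = 1
¬c: Gödel ¬ of 0.23 = 0 (operand ≠ 0)
(¬c → d): 0 ≤ 0.86, so result = 1
(c → (¬c → d)): 0.23 ≤ 1, so result = 1
¬(c → (¬c → d)): Gödel ¬ of 1 = 0 (operand ≠ 0)
(((b → (a ∧ ¬c)) → ¬(d → d)) → ¬(c → (¬c → d))): 1 > 0, so result = 0
((((b → (a ∧ ¬c)) → ¬(d → d)) → ¬(c → (¬c → d))) → b): 0 ≤ 0.24, so result = 1
(b ∧ d) = min(0.24, 0.86) = 0.24
((b ∧ d) ∨ b) = max(0.24, 0.24) = 0.24
(a ∧ ((b ∧ d) ∨ b)) = min(0.45, 0.24) = 0.24
(((((b → (a ∧ ¬c)) → ¬(d → d)) → ¬(c → (¬c → d))) → b) → (a ∧ ((b ∧ d) ∨ b))): 1 > 0.24, so result = 0.24

0.24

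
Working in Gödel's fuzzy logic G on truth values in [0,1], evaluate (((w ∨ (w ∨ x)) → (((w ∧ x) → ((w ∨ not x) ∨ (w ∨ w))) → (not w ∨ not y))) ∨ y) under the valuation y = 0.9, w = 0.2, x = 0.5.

0.90

(w ∨ x) = max(0.2, 0.5) = 0.5
(w ∨ (w ∨ x)) = max(0.2, 0.5) = 0.5
(w ∧ x) = min(0.2, 0.5) = 0.2
not x: Gödel ¬ of 0.5 = 0 (operand ≠ 0)
(w ∨ not x) = max(0.2, 0) = 0.2
(w ∨ w) = max(0.2, 0.2) = 0.2
((w ∨ not x) ∨ (w ∨ w)) = max(0.2, 0.2) = 0.2
((w ∧ x) → ((w ∨ not x) ∨ (w ∨ w))): 0.2 ≤ 0.2, so result = 1
not w: Gödel ¬ of 0.2 = 0 (operand ≠ 0)
not y: Gödel ¬ of 0.9 = 0 (operand ≠ 0)
(not w ∨ not y) = max(0, 0) = 0
(((w ∧ x) → ((w ∨ not x) ∨ (w ∨ w))) → (not w ∨ not y)): 1 > 0, so result = 0
((w ∨ (w ∨ x)) → (((w ∧ x) → ((w ∨ not x) ∨ (w ∨ w))) → (not w ∨ not y))): 0.5 > 0, so result = 0
(((w ∨ (w ∨ x)) → (((w ∧ x) → ((w ∨ not x) ∨ (w ∨ w))) → (not w ∨ not y))) ∨ y) = max(0, 0.9) = 0.9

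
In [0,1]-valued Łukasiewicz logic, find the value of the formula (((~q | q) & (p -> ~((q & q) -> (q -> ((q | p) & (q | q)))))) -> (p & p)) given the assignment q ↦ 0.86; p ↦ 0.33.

~q: Łukasiewicz ¬ gives 1 − 0.86 = 0.14
(~q | q) = max(0.14, 0.86) = 0.86
(q & q) = min(0.86, 0.86) = 0.86
(q | p) = max(0.86, 0.33) = 0.86
(q | q) = max(0.86, 0.86) = 0.86
((q | p) & (q | q)) = min(0.86, 0.86) = 0.86
(q -> ((q | p) & (q | q))): min(1, 1 − 0.86 + 0.86) = 1
((q & q) -> (q -> ((q | p) & (q | q)))): min(1, 1 − 0.86 + 1) = 1
~((q & q) -> (q -> ((q | p) & (q | q)))): Łukasiewicz ¬ gives 1 − 1 = 0
(p -> ~((q & q) -> (q -> ((q | p) & (q | q))))): min(1, 1 − 0.33 + 0) = 0.67
((~q | q) & (p -> ~((q & q) -> (q -> ((q | p) & (q | q)))))) = min(0.86, 0.67) = 0.67
(p & p) = min(0.33, 0.33) = 0.33
(((~q | q) & (p -> ~((q & q) -> (q -> ((q | p) & (q | q)))))) -> (p & p)): min(1, 1 − 0.67 + 0.33) = 0.66

0.66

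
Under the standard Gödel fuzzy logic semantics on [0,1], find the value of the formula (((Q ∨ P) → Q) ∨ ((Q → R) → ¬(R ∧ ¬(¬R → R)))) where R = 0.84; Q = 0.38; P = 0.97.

1.00

(Q ∨ P) = max(0.38, 0.97) = 0.97
((Q ∨ P) → Q): 0.97 > 0.38, so result = 0.38
(Q → R): 0.38 ≤ 0.84, so result = 1
¬R: Gödel ¬ of 0.84 = 0 (operand ≠ 0)
(¬R → R): 0 ≤ 0.84, so result = 1
¬(¬R → R): Gödel ¬ of 1 = 0 (operand ≠ 0)
(R ∧ ¬(¬R → R)) = min(0.84, 0) = 0
¬(R ∧ ¬(¬R → R)): Gödel ¬ of 0 = 1 (operand is 0)
((Q → R) → ¬(R ∧ ¬(¬R → R))): 1 ≤ 1, so result = 1
(((Q ∨ P) → Q) ∨ ((Q → R) → ¬(R ∧ ¬(¬R → R)))) = max(0.38, 1) = 1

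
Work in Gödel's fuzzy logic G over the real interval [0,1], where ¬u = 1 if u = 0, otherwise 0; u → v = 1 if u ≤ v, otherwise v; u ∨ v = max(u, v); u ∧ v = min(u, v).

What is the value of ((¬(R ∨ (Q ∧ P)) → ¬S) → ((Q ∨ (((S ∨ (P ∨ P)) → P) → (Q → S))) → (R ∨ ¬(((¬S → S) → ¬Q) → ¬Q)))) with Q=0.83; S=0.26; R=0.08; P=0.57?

(Q ∧ P) = min(0.83, 0.57) = 0.57
(R ∨ (Q ∧ P)) = max(0.08, 0.57) = 0.57
¬(R ∨ (Q ∧ P)): Gödel ¬ of 0.57 = 0 (operand ≠ 0)
¬S: Gödel ¬ of 0.26 = 0 (operand ≠ 0)
(¬(R ∨ (Q ∧ P)) → ¬S): 0 ≤ 0, so result = 1
(P ∨ P) = max(0.57, 0.57) = 0.57
(S ∨ (P ∨ P)) = max(0.26, 0.57) = 0.57
((S ∨ (P ∨ P)) → P): 0.57 ≤ 0.57, so result = 1
(Q → S): 0.83 > 0.26, so result = 0.26
(((S ∨ (P ∨ P)) → P) → (Q → S)): 1 > 0.26, so result = 0.26
(Q ∨ (((S ∨ (P ∨ P)) → P) → (Q → S))) = max(0.83, 0.26) = 0.83
¬S: Gödel ¬ of 0.26 = 0 (operand ≠ 0)
(¬S → S): 0 ≤ 0.26, so result = 1
¬Q: Gödel ¬ of 0.83 = 0 (operand ≠ 0)
((¬S → S) → ¬Q): 1 > 0, so result = 0
¬Q: Gödel ¬ of 0.83 = 0 (operand ≠ 0)
(((¬S → S) → ¬Q) → ¬Q): 0 ≤ 0, so result = 1
¬(((¬S → S) → ¬Q) → ¬Q): Gödel ¬ of 1 = 0 (operand ≠ 0)
(R ∨ ¬(((¬S → S) → ¬Q) → ¬Q)) = max(0.08, 0) = 0.08
((Q ∨ (((S ∨ (P ∨ P)) → P) → (Q → S))) → (R ∨ ¬(((¬S → S) → ¬Q) → ¬Q))): 0.83 > 0.08, so result = 0.08
((¬(R ∨ (Q ∧ P)) → ¬S) → ((Q ∨ (((S ∨ (P ∨ P)) → P) → (Q → S))) → (R ∨ ¬(((¬S → S) → ¬Q) → ¬Q)))): 1 > 0.08, so result = 0.08

0.08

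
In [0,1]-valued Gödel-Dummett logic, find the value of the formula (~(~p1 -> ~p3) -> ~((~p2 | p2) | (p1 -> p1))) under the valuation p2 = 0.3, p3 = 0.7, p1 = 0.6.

~p1: Gödel ¬ of 0.6 = 0 (operand ≠ 0)
~p3: Gödel ¬ of 0.7 = 0 (operand ≠ 0)
(~p1 -> ~p3): 0 ≤ 0, so result = 1
~(~p1 -> ~p3): Gödel ¬ of 1 = 0 (operand ≠ 0)
~p2: Gödel ¬ of 0.3 = 0 (operand ≠ 0)
(~p2 | p2) = max(0, 0.3) = 0.3
(p1 -> p1): 0.6 ≤ 0.6, so result = 1
((~p2 | p2) | (p1 -> p1)) = max(0.3, 1) = 1
~((~p2 | p2) | (p1 -> p1)): Gödel ¬ of 1 = 0 (operand ≠ 0)
(~(~p1 -> ~p3) -> ~((~p2 | p2) | (p1 -> p1))): 0 ≤ 0, so result = 1

1.00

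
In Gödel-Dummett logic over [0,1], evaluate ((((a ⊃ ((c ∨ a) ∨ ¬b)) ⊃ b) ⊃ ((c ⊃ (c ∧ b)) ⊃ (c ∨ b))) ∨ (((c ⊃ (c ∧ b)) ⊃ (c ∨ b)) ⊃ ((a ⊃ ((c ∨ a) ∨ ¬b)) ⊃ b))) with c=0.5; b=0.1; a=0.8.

1.00

(c ∨ a) = max(0.5, 0.8) = 0.8
¬b: Gödel ¬ of 0.1 = 0 (operand ≠ 0)
((c ∨ a) ∨ ¬b) = max(0.8, 0) = 0.8
(a ⊃ ((c ∨ a) ∨ ¬b)): 0.8 ≤ 0.8, so result = 1
((a ⊃ ((c ∨ a) ∨ ¬b)) ⊃ b): 1 > 0.1, so result = 0.1
(c ∧ b) = min(0.5, 0.1) = 0.1
(c ⊃ (c ∧ b)): 0.5 > 0.1, so result = 0.1
(c ∨ b) = max(0.5, 0.1) = 0.5
((c ⊃ (c ∧ b)) ⊃ (c ∨ b)): 0.1 ≤ 0.5, so result = 1
(((a ⊃ ((c ∨ a) ∨ ¬b)) ⊃ b) ⊃ ((c ⊃ (c ∧ b)) ⊃ (c ∨ b))): 0.1 ≤ 1, so result = 1
(c ∧ b) = min(0.5, 0.1) = 0.1
(c ⊃ (c ∧ b)): 0.5 > 0.1, so result = 0.1
(c ∨ b) = max(0.5, 0.1) = 0.5
((c ⊃ (c ∧ b)) ⊃ (c ∨ b)): 0.1 ≤ 0.5, so result = 1
(c ∨ a) = max(0.5, 0.8) = 0.8
¬b: Gödel ¬ of 0.1 = 0 (operand ≠ 0)
((c ∨ a) ∨ ¬b) = max(0.8, 0) = 0.8
(a ⊃ ((c ∨ a) ∨ ¬b)): 0.8 ≤ 0.8, so result = 1
((a ⊃ ((c ∨ a) ∨ ¬b)) ⊃ b): 1 > 0.1, so result = 0.1
(((c ⊃ (c ∧ b)) ⊃ (c ∨ b)) ⊃ ((a ⊃ ((c ∨ a) ∨ ¬b)) ⊃ b)): 1 > 0.1, so result = 0.1
((((a ⊃ ((c ∨ a) ∨ ¬b)) ⊃ b) ⊃ ((c ⊃ (c ∧ b)) ⊃ (c ∨ b))) ∨ (((c ⊃ (c ∧ b)) ⊃ (c ∨ b)) ⊃ ((a ⊃ ((c ∨ a) ∨ ¬b)) ⊃ b))) = max(1, 0.1) = 1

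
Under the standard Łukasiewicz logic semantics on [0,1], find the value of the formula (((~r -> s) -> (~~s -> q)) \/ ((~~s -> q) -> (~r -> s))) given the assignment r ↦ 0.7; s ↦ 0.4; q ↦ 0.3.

~r: Łukasiewicz ¬ gives 1 − 0.7 = 0.3
(~r -> s): min(1, 1 − 0.3 + 0.4) = 1
~s: Łukasiewicz ¬ gives 1 − 0.4 = 0.6
~~s: Łukasiewicz ¬ gives 1 − 0.6 = 0.4
(~~s -> q): min(1, 1 − 0.4 + 0.3) = 0.9
((~r -> s) -> (~~s -> q)): min(1, 1 − 1 + 0.9) = 0.9
~s: Łukasiewicz ¬ gives 1 − 0.4 = 0.6
~~s: Łukasiewicz ¬ gives 1 − 0.6 = 0.4
(~~s -> q): min(1, 1 − 0.4 + 0.3) = 0.9
~r: Łukasiewicz ¬ gives 1 − 0.7 = 0.3
(~r -> s): min(1, 1 − 0.3 + 0.4) = 1
((~~s -> q) -> (~r -> s)): min(1, 1 − 0.9 + 1) = 1
(((~r -> s) -> (~~s -> q)) \/ ((~~s -> q) -> (~r -> s))) = max(0.9, 1) = 1

1.00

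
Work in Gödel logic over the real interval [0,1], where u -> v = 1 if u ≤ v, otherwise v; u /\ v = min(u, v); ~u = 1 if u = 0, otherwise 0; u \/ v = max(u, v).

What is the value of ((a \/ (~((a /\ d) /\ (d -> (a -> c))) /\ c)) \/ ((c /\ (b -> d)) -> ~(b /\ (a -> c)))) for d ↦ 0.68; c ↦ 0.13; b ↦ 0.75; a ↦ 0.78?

(a /\ d) = min(0.78, 0.68) = 0.68
(a -> c): 0.78 > 0.13, so result = 0.13
(d -> (a -> c)): 0.68 > 0.13, so result = 0.13
((a /\ d) /\ (d -> (a -> c))) = min(0.68, 0.13) = 0.13
~((a /\ d) /\ (d -> (a -> c))): Gödel ¬ of 0.13 = 0 (operand ≠ 0)
(~((a /\ d) /\ (d -> (a -> c))) /\ c) = min(0, 0.13) = 0
(a \/ (~((a /\ d) /\ (d -> (a -> c))) /\ c)) = max(0.78, 0) = 0.78
(b -> d): 0.75 > 0.68, so result = 0.68
(c /\ (b -> d)) = min(0.13, 0.68) = 0.13
(a -> c): 0.78 > 0.13, so result = 0.13
(b /\ (a -> c)) = min(0.75, 0.13) = 0.13
~(b /\ (a -> c)): Gödel ¬ of 0.13 = 0 (operand ≠ 0)
((c /\ (b -> d)) -> ~(b /\ (a -> c))): 0.13 > 0, so result = 0
((a \/ (~((a /\ d) /\ (d -> (a -> c))) /\ c)) \/ ((c /\ (b -> d)) -> ~(b /\ (a -> c)))) = max(0.78, 0) = 0.78

0.78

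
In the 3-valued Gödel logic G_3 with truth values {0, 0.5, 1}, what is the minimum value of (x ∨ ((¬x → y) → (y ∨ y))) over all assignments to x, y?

0.50

The minimum is attained at x = 0.5, y = 0:
  ¬x: Gödel ¬ of 0.5 = 0 (operand ≠ 0)
  (¬x → y): 0 ≤ 0, so result = 1
  (y ∨ y) = max(0, 0) = 0
  ((¬x → y) → (y ∨ y)): 1 > 0, so result = 0
  (x ∨ ((¬x → y) → (y ∨ y))) = max(0.5, 0) = 0.5
Checking all 9 assignments confirms none give a value below 0.50.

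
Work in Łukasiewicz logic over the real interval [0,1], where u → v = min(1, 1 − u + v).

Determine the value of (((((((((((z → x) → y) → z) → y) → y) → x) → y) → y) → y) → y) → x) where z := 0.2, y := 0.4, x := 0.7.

0.80

(z → x): min(1, 1 − 0.2 + 0.7) = 1
((z → x) → y): min(1, 1 − 1 + 0.4) = 0.4
(((z → x) → y) → z): min(1, 1 − 0.4 + 0.2) = 0.8
((((z → x) → y) → z) → y): min(1, 1 − 0.8 + 0.4) = 0.6
(((((z → x) → y) → z) → y) → y): min(1, 1 − 0.6 + 0.4) = 0.8
((((((z → x) → y) → z) → y) → y) → x): min(1, 1 − 0.8 + 0.7) = 0.9
(((((((z → x) → y) → z) → y) → y) → x) → y): min(1, 1 − 0.9 + 0.4) = 0.5
((((((((z → x) → y) → z) → y) → y) → x) → y) → y): min(1, 1 − 0.5 + 0.4) = 0.9
(((((((((z → x) → y) → z) → y) → y) → x) → y) → y) → y): min(1, 1 − 0.9 + 0.4) = 0.5
((((((((((z → x) → y) → z) → y) → y) → x) → y) → y) → y) → y): min(1, 1 − 0.5 + 0.4) = 0.9
(((((((((((z → x) → y) → z) → y) → y) → x) → y) → y) → y) → y) → x): min(1, 1 − 0.9 + 0.7) = 0.8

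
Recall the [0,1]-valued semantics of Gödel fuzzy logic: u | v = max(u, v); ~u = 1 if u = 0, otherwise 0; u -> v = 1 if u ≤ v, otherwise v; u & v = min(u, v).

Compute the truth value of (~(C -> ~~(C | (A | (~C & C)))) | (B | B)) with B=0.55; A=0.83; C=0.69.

~C: Gödel ¬ of 0.69 = 0 (operand ≠ 0)
(~C & C) = min(0, 0.69) = 0
(A | (~C & C)) = max(0.83, 0) = 0.83
(C | (A | (~C & C))) = max(0.69, 0.83) = 0.83
~(C | (A | (~C & C))): Gödel ¬ of 0.83 = 0 (operand ≠ 0)
~~(C | (A | (~C & C))): Gödel ¬ of 0 = 1 (operand is 0)
(C -> ~~(C | (A | (~C & C)))): 0.69 ≤ 1, so result = 1
~(C -> ~~(C | (A | (~C & C)))): Gödel ¬ of 1 = 0 (operand ≠ 0)
(B | B) = max(0.55, 0.55) = 0.55
(~(C -> ~~(C | (A | (~C & C)))) | (B | B)) = max(0, 0.55) = 0.55

0.55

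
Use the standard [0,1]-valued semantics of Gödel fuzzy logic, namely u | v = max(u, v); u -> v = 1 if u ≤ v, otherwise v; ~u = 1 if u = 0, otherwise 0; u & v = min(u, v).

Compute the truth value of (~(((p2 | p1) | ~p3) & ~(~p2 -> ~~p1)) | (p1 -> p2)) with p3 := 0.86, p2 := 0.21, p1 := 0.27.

1.00

(p2 | p1) = max(0.21, 0.27) = 0.27
~p3: Gödel ¬ of 0.86 = 0 (operand ≠ 0)
((p2 | p1) | ~p3) = max(0.27, 0) = 0.27
~p2: Gödel ¬ of 0.21 = 0 (operand ≠ 0)
~p1: Gödel ¬ of 0.27 = 0 (operand ≠ 0)
~~p1: Gödel ¬ of 0 = 1 (operand is 0)
(~p2 -> ~~p1): 0 ≤ 1, so result = 1
~(~p2 -> ~~p1): Gödel ¬ of 1 = 0 (operand ≠ 0)
(((p2 | p1) | ~p3) & ~(~p2 -> ~~p1)) = min(0.27, 0) = 0
~(((p2 | p1) | ~p3) & ~(~p2 -> ~~p1)): Gödel ¬ of 0 = 1 (operand is 0)
(p1 -> p2): 0.27 > 0.21, so result = 0.21
(~(((p2 | p1) | ~p3) & ~(~p2 -> ~~p1)) | (p1 -> p2)) = max(1, 0.21) = 1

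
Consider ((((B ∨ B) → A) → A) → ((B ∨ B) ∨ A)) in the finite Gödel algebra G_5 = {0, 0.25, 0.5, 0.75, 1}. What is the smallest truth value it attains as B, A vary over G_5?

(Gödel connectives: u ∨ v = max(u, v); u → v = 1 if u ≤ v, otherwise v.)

The minimum is attained at B = 0.25, A = 0:
  (B ∨ B) = max(0.25, 0.25) = 0.25
  ((B ∨ B) → A): 0.25 > 0, so result = 0
  (((B ∨ B) → A) → A): 0 ≤ 0, so result = 1
  (B ∨ B) = max(0.25, 0.25) = 0.25
  ((B ∨ B) ∨ A) = max(0.25, 0) = 0.25
  ((((B ∨ B) → A) → A) → ((B ∨ B) ∨ A)): 1 > 0.25, so result = 0.25
Checking all 25 assignments confirms none give a value below 0.25.

0.25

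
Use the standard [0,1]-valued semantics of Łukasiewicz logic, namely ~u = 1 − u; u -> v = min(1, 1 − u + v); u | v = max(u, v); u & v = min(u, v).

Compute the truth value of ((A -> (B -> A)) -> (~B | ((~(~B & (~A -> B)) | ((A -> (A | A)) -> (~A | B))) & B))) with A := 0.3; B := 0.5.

0.50

(B -> A): min(1, 1 − 0.5 + 0.3) = 0.8
(A -> (B -> A)): min(1, 1 − 0.3 + 0.8) = 1
~B: Łukasiewicz ¬ gives 1 − 0.5 = 0.5
~B: Łukasiewicz ¬ gives 1 − 0.5 = 0.5
~A: Łukasiewicz ¬ gives 1 − 0.3 = 0.7
(~A -> B): min(1, 1 − 0.7 + 0.5) = 0.8
(~B & (~A -> B)) = min(0.5, 0.8) = 0.5
~(~B & (~A -> B)): Łukasiewicz ¬ gives 1 − 0.5 = 0.5
(A | A) = max(0.3, 0.3) = 0.3
(A -> (A | A)): min(1, 1 − 0.3 + 0.3) = 1
~A: Łukasiewicz ¬ gives 1 − 0.3 = 0.7
(~A | B) = max(0.7, 0.5) = 0.7
((A -> (A | A)) -> (~A | B)): min(1, 1 − 1 + 0.7) = 0.7
(~(~B & (~A -> B)) | ((A -> (A | A)) -> (~A | B))) = max(0.5, 0.7) = 0.7
((~(~B & (~A -> B)) | ((A -> (A | A)) -> (~A | B))) & B) = min(0.7, 0.5) = 0.5
(~B | ((~(~B & (~A -> B)) | ((A -> (A | A)) -> (~A | B))) & B)) = max(0.5, 0.5) = 0.5
((A -> (B -> A)) -> (~B | ((~(~B & (~A -> B)) | ((A -> (A | A)) -> (~A | B))) & B))): min(1, 1 − 1 + 0.5) = 0.5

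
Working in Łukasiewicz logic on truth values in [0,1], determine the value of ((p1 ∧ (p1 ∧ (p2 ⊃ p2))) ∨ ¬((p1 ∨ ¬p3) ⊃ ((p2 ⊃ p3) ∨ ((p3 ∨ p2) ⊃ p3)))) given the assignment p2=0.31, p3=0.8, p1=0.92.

(p2 ⊃ p2): min(1, 1 − 0.31 + 0.31) = 1
(p1 ∧ (p2 ⊃ p2)) = min(0.92, 1) = 0.92
(p1 ∧ (p1 ∧ (p2 ⊃ p2))) = min(0.92, 0.92) = 0.92
¬p3: Łukasiewicz ¬ gives 1 − 0.8 = 0.2
(p1 ∨ ¬p3) = max(0.92, 0.2) = 0.92
(p2 ⊃ p3): min(1, 1 − 0.31 + 0.8) = 1
(p3 ∨ p2) = max(0.8, 0.31) = 0.8
((p3 ∨ p2) ⊃ p3): min(1, 1 − 0.8 + 0.8) = 1
((p2 ⊃ p3) ∨ ((p3 ∨ p2) ⊃ p3)) = max(1, 1) = 1
((p1 ∨ ¬p3) ⊃ ((p2 ⊃ p3) ∨ ((p3 ∨ p2) ⊃ p3))): min(1, 1 − 0.92 + 1) = 1
¬((p1 ∨ ¬p3) ⊃ ((p2 ⊃ p3) ∨ ((p3 ∨ p2) ⊃ p3))): Łukasiewicz ¬ gives 1 − 1 = 0
((p1 ∧ (p1 ∧ (p2 ⊃ p2))) ∨ ¬((p1 ∨ ¬p3) ⊃ ((p2 ⊃ p3) ∨ ((p3 ∨ p2) ⊃ p3)))) = max(0.92, 0) = 0.92

0.92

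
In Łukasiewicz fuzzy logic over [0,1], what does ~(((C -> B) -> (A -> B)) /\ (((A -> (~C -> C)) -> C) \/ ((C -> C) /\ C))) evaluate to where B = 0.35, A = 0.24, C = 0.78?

0.22

(C -> B): min(1, 1 − 0.78 + 0.35) = 0.57
(A -> B): min(1, 1 − 0.24 + 0.35) = 1
((C -> B) -> (A -> B)): min(1, 1 − 0.57 + 1) = 1
~C: Łukasiewicz ¬ gives 1 − 0.78 = 0.22
(~C -> C): min(1, 1 − 0.22 + 0.78) = 1
(A -> (~C -> C)): min(1, 1 − 0.24 + 1) = 1
((A -> (~C -> C)) -> C): min(1, 1 − 1 + 0.78) = 0.78
(C -> C): min(1, 1 − 0.78 + 0.78) = 1
((C -> C) /\ C) = min(1, 0.78) = 0.78
(((A -> (~C -> C)) -> C) \/ ((C -> C) /\ C)) = max(0.78, 0.78) = 0.78
(((C -> B) -> (A -> B)) /\ (((A -> (~C -> C)) -> C) \/ ((C -> C) /\ C))) = min(1, 0.78) = 0.78
~(((C -> B) -> (A -> B)) /\ (((A -> (~C -> C)) -> C) \/ ((C -> C) /\ C))): Łukasiewicz ¬ gives 1 − 0.78 = 0.22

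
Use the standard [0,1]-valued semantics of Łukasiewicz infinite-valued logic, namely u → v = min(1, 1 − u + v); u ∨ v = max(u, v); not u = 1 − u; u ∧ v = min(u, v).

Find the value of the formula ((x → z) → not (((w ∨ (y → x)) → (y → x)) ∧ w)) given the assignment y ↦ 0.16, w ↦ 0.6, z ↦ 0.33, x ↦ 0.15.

0.40

(x → z): min(1, 1 − 0.15 + 0.33) = 1
(y → x): min(1, 1 − 0.16 + 0.15) = 0.99
(w ∨ (y → x)) = max(0.6, 0.99) = 0.99
(y → x): min(1, 1 − 0.16 + 0.15) = 0.99
((w ∨ (y → x)) → (y → x)): min(1, 1 − 0.99 + 0.99) = 1
(((w ∨ (y → x)) → (y → x)) ∧ w) = min(1, 0.6) = 0.6
not (((w ∨ (y → x)) → (y → x)) ∧ w): Łukasiewicz ¬ gives 1 − 0.6 = 0.4
((x → z) → not (((w ∨ (y → x)) → (y → x)) ∧ w)): min(1, 1 − 1 + 0.4) = 0.4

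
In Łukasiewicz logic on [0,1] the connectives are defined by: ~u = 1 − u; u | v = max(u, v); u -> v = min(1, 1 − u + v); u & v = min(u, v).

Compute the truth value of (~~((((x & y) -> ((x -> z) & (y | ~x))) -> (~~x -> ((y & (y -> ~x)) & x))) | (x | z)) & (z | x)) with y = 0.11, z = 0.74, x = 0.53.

(x & y) = min(0.53, 0.11) = 0.11
(x -> z): min(1, 1 − 0.53 + 0.74) = 1
~x: Łukasiewicz ¬ gives 1 − 0.53 = 0.47
(y | ~x) = max(0.11, 0.47) = 0.47
((x -> z) & (y | ~x)) = min(1, 0.47) = 0.47
((x & y) -> ((x -> z) & (y | ~x))): min(1, 1 − 0.11 + 0.47) = 1
~x: Łukasiewicz ¬ gives 1 − 0.53 = 0.47
~~x: Łukasiewicz ¬ gives 1 − 0.47 = 0.53
~x: Łukasiewicz ¬ gives 1 − 0.53 = 0.47
(y -> ~x): min(1, 1 − 0.11 + 0.47) = 1
(y & (y -> ~x)) = min(0.11, 1) = 0.11
((y & (y -> ~x)) & x) = min(0.11, 0.53) = 0.11
(~~x -> ((y & (y -> ~x)) & x)): min(1, 1 − 0.53 + 0.11) = 0.58
(((x & y) -> ((x -> z) & (y | ~x))) -> (~~x -> ((y & (y -> ~x)) & x))): min(1, 1 − 1 + 0.58) = 0.58
(x | z) = max(0.53, 0.74) = 0.74
((((x & y) -> ((x -> z) & (y | ~x))) -> (~~x -> ((y & (y -> ~x)) & x))) | (x | z)) = max(0.58, 0.74) = 0.74
~((((x & y) -> ((x -> z) & (y | ~x))) -> (~~x -> ((y & (y -> ~x)) & x))) | (x | z)): Łukasiewicz ¬ gives 1 − 0.74 = 0.26
~~((((x & y) -> ((x -> z) & (y | ~x))) -> (~~x -> ((y & (y -> ~x)) & x))) | (x | z)): Łukasiewicz ¬ gives 1 − 0.26 = 0.74
(z | x) = max(0.74, 0.53) = 0.74
(~~((((x & y) -> ((x -> z) & (y | ~x))) -> (~~x -> ((y & (y -> ~x)) & x))) | (x | z)) & (z | x)) = min(0.74, 0.74) = 0.74

0.74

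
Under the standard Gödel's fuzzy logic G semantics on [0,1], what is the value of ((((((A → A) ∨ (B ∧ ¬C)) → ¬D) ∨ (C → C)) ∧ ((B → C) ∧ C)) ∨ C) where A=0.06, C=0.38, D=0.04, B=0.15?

(A → A): 0.06 ≤ 0.06, so result = 1
¬C: Gödel ¬ of 0.38 = 0 (operand ≠ 0)
(B ∧ ¬C) = min(0.15, 0) = 0
((A → A) ∨ (B ∧ ¬C)) = max(1, 0) = 1
¬D: Gödel ¬ of 0.04 = 0 (operand ≠ 0)
(((A → A) ∨ (B ∧ ¬C)) → ¬D): 1 > 0, so result = 0
(C → C): 0.38 ≤ 0.38, so result = 1
((((A → A) ∨ (B ∧ ¬C)) → ¬D) ∨ (C → C)) = max(0, 1) = 1
(B → C): 0.15 ≤ 0.38, so result = 1
((B → C) ∧ C) = min(1, 0.38) = 0.38
(((((A → A) ∨ (B ∧ ¬C)) → ¬D) ∨ (C → C)) ∧ ((B → C) ∧ C)) = min(1, 0.38) = 0.38
((((((A → A) ∨ (B ∧ ¬C)) → ¬D) ∨ (C → C)) ∧ ((B → C) ∧ C)) ∨ C) = max(0.38, 0.38) = 0.38

0.38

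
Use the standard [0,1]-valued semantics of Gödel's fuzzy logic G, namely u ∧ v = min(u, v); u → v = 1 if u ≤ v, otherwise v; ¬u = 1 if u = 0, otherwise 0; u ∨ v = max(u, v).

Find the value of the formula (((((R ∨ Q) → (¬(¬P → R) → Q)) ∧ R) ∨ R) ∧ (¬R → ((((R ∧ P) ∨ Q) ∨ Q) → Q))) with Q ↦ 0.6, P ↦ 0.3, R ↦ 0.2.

(R ∨ Q) = max(0.2, 0.6) = 0.6
¬P: Gödel ¬ of 0.3 = 0 (operand ≠ 0)
(¬P → R): 0 ≤ 0.2, so result = 1
¬(¬P → R): Gödel ¬ of 1 = 0 (operand ≠ 0)
(¬(¬P → R) → Q): 0 ≤ 0.6, so result = 1
((R ∨ Q) → (¬(¬P → R) → Q)): 0.6 ≤ 1, so result = 1
(((R ∨ Q) → (¬(¬P → R) → Q)) ∧ R) = min(1, 0.2) = 0.2
((((R ∨ Q) → (¬(¬P → R) → Q)) ∧ R) ∨ R) = max(0.2, 0.2) = 0.2
¬R: Gödel ¬ of 0.2 = 0 (operand ≠ 0)
(R ∧ P) = min(0.2, 0.3) = 0.2
((R ∧ P) ∨ Q) = max(0.2, 0.6) = 0.6
(((R ∧ P) ∨ Q) ∨ Q) = max(0.6, 0.6) = 0.6
((((R ∧ P) ∨ Q) ∨ Q) → Q): 0.6 ≤ 0.6, so result = 1
(¬R → ((((R ∧ P) ∨ Q) ∨ Q) → Q)): 0 ≤ 1, so result = 1
(((((R ∨ Q) → (¬(¬P → R) → Q)) ∧ R) ∨ R) ∧ (¬R → ((((R ∧ P) ∨ Q) ∨ Q) → Q))) = min(0.2, 1) = 0.2

0.20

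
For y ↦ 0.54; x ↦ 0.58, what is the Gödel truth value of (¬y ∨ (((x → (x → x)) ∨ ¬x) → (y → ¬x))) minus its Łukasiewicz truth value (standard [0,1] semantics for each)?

-0.88

Gödel evaluation:
  ¬y: Gödel ¬ of 0.54 = 0 (operand ≠ 0)
  (x → x): 0.58 ≤ 0.58, so result = 1
  (x → (x → x)): 0.58 ≤ 1, so result = 1
  ¬x: Gödel ¬ of 0.58 = 0 (operand ≠ 0)
  ((x → (x → x)) ∨ ¬x) = max(1, 0) = 1
  ¬x: Gödel ¬ of 0.58 = 0 (operand ≠ 0)
  (y → ¬x): 0.54 > 0, so result = 0
  (((x → (x → x)) ∨ ¬x) → (y → ¬x)): 1 > 0, so result = 0
  (¬y ∨ (((x → (x → x)) ∨ ¬x) → (y → ¬x))) = max(0, 0) = 0
  Gödel value = 0
Łukasiewicz evaluation:
  ¬y: Łukasiewicz ¬ gives 1 − 0.54 = 0.46
  (x → x): min(1, 1 − 0.58 + 0.58) = 1
  (x → (x → x)): min(1, 1 − 0.58 + 1) = 1
  ¬x: Łukasiewicz ¬ gives 1 − 0.58 = 0.42
  ((x → (x → x)) ∨ ¬x) = max(1, 0.42) = 1
  ¬x: Łukasiewicz ¬ gives 1 − 0.58 = 0.42
  (y → ¬x): min(1, 1 − 0.54 + 0.42) = 0.88
  (((x → (x → x)) ∨ ¬x) → (y → ¬x)): min(1, 1 − 1 + 0.88) = 0.88
  (¬y ∨ (((x → (x → x)) ∨ ¬x) → (y → ¬x))) = max(0.46, 0.88) = 0.88
  Łukasiewicz value = 0.88
Difference: 0 − 0.88 = -0.88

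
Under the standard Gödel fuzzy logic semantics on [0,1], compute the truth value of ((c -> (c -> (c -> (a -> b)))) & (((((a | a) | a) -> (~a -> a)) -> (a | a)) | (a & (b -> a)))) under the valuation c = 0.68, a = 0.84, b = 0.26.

(a -> b): 0.84 > 0.26, so result = 0.26
(c -> (a -> b)): 0.68 > 0.26, so result = 0.26
(c -> (c -> (a -> b))): 0.68 > 0.26, so result = 0.26
(c -> (c -> (c -> (a -> b)))): 0.68 > 0.26, so result = 0.26
(a | a) = max(0.84, 0.84) = 0.84
((a | a) | a) = max(0.84, 0.84) = 0.84
~a: Gödel ¬ of 0.84 = 0 (operand ≠ 0)
(~a -> a): 0 ≤ 0.84, so result = 1
(((a | a) | a) -> (~a -> a)): 0.84 ≤ 1, so result = 1
(a | a) = max(0.84, 0.84) = 0.84
((((a | a) | a) -> (~a -> a)) -> (a | a)): 1 > 0.84, so result = 0.84
(b -> a): 0.26 ≤ 0.84, so result = 1
(a & (b -> a)) = min(0.84, 1) = 0.84
(((((a | a) | a) -> (~a -> a)) -> (a | a)) | (a & (b -> a))) = max(0.84, 0.84) = 0.84
((c -> (c -> (c -> (a -> b)))) & (((((a | a) | a) -> (~a -> a)) -> (a | a)) | (a & (b -> a)))) = min(0.26, 0.84) = 0.26

0.26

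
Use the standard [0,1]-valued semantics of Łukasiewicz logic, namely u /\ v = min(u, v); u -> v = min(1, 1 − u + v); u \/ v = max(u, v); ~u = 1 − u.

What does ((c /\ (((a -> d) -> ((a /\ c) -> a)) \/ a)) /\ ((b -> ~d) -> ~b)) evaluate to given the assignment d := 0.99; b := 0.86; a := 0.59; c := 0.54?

(a -> d): min(1, 1 − 0.59 + 0.99) = 1
(a /\ c) = min(0.59, 0.54) = 0.54
((a /\ c) -> a): min(1, 1 − 0.54 + 0.59) = 1
((a -> d) -> ((a /\ c) -> a)): min(1, 1 − 1 + 1) = 1
(((a -> d) -> ((a /\ c) -> a)) \/ a) = max(1, 0.59) = 1
(c /\ (((a -> d) -> ((a /\ c) -> a)) \/ a)) = min(0.54, 1) = 0.54
~d: Łukasiewicz ¬ gives 1 − 0.99 = 0.01
(b -> ~d): min(1, 1 − 0.86 + 0.01) = 0.15
~b: Łukasiewicz ¬ gives 1 − 0.86 = 0.14
((b -> ~d) -> ~b): min(1, 1 − 0.15 + 0.14) = 0.99
((c /\ (((a -> d) -> ((a /\ c) -> a)) \/ a)) /\ ((b -> ~d) -> ~b)) = min(0.54, 0.99) = 0.54

0.54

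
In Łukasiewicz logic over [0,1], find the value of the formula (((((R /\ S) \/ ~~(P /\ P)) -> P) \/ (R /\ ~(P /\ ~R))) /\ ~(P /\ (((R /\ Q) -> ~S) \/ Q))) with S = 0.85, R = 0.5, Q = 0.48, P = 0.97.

(R /\ S) = min(0.5, 0.85) = 0.5
(P /\ P) = min(0.97, 0.97) = 0.97
~(P /\ P): Łukasiewicz ¬ gives 1 − 0.97 = 0.03
~~(P /\ P): Łukasiewicz ¬ gives 1 − 0.03 = 0.97
((R /\ S) \/ ~~(P /\ P)) = max(0.5, 0.97) = 0.97
(((R /\ S) \/ ~~(P /\ P)) -> P): min(1, 1 − 0.97 + 0.97) = 1
~R: Łukasiewicz ¬ gives 1 − 0.5 = 0.5
(P /\ ~R) = min(0.97, 0.5) = 0.5
~(P /\ ~R): Łukasiewicz ¬ gives 1 − 0.5 = 0.5
(R /\ ~(P /\ ~R)) = min(0.5, 0.5) = 0.5
((((R /\ S) \/ ~~(P /\ P)) -> P) \/ (R /\ ~(P /\ ~R))) = max(1, 0.5) = 1
(R /\ Q) = min(0.5, 0.48) = 0.48
~S: Łukasiewicz ¬ gives 1 − 0.85 = 0.15
((R /\ Q) -> ~S): min(1, 1 − 0.48 + 0.15) = 0.67
(((R /\ Q) -> ~S) \/ Q) = max(0.67, 0.48) = 0.67
(P /\ (((R /\ Q) -> ~S) \/ Q)) = min(0.97, 0.67) = 0.67
~(P /\ (((R /\ Q) -> ~S) \/ Q)): Łukasiewicz ¬ gives 1 − 0.67 = 0.33
(((((R /\ S) \/ ~~(P /\ P)) -> P) \/ (R /\ ~(P /\ ~R))) /\ ~(P /\ (((R /\ Q) -> ~S) \/ Q))) = min(1, 0.33) = 0.33

0.33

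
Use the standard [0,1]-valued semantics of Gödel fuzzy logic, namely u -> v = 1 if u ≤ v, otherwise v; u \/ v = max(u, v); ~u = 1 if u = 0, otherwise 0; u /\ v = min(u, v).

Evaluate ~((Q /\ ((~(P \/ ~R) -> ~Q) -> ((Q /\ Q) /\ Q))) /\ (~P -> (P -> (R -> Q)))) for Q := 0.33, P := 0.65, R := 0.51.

0.00

~R: Gödel ¬ of 0.51 = 0 (operand ≠ 0)
(P \/ ~R) = max(0.65, 0) = 0.65
~(P \/ ~R): Gödel ¬ of 0.65 = 0 (operand ≠ 0)
~Q: Gödel ¬ of 0.33 = 0 (operand ≠ 0)
(~(P \/ ~R) -> ~Q): 0 ≤ 0, so result = 1
(Q /\ Q) = min(0.33, 0.33) = 0.33
((Q /\ Q) /\ Q) = min(0.33, 0.33) = 0.33
((~(P \/ ~R) -> ~Q) -> ((Q /\ Q) /\ Q)): 1 > 0.33, so result = 0.33
(Q /\ ((~(P \/ ~R) -> ~Q) -> ((Q /\ Q) /\ Q))) = min(0.33, 0.33) = 0.33
~P: Gödel ¬ of 0.65 = 0 (operand ≠ 0)
(R -> Q): 0.51 > 0.33, so result = 0.33
(P -> (R -> Q)): 0.65 > 0.33, so result = 0.33
(~P -> (P -> (R -> Q))): 0 ≤ 0.33, so result = 1
((Q /\ ((~(P \/ ~R) -> ~Q) -> ((Q /\ Q) /\ Q))) /\ (~P -> (P -> (R -> Q)))) = min(0.33, 1) = 0.33
~((Q /\ ((~(P \/ ~R) -> ~Q) -> ((Q /\ Q) /\ Q))) /\ (~P -> (P -> (R -> Q)))): Gödel ¬ of 0.33 = 0 (operand ≠ 0)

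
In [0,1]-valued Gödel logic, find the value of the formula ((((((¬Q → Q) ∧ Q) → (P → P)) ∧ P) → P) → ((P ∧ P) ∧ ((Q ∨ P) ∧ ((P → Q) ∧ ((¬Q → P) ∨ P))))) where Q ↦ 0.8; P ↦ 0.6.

¬Q: Gödel ¬ of 0.8 = 0 (operand ≠ 0)
(¬Q → Q): 0 ≤ 0.8, so result = 1
((¬Q → Q) ∧ Q) = min(1, 0.8) = 0.8
(P → P): 0.6 ≤ 0.6, so result = 1
(((¬Q → Q) ∧ Q) → (P → P)): 0.8 ≤ 1, so result = 1
((((¬Q → Q) ∧ Q) → (P → P)) ∧ P) = min(1, 0.6) = 0.6
(((((¬Q → Q) ∧ Q) → (P → P)) ∧ P) → P): 0.6 ≤ 0.6, so result = 1
(P ∧ P) = min(0.6, 0.6) = 0.6
(Q ∨ P) = max(0.8, 0.6) = 0.8
(P → Q): 0.6 ≤ 0.8, so result = 1
¬Q: Gödel ¬ of 0.8 = 0 (operand ≠ 0)
(¬Q → P): 0 ≤ 0.6, so result = 1
((¬Q → P) ∨ P) = max(1, 0.6) = 1
((P → Q) ∧ ((¬Q → P) ∨ P)) = min(1, 1) = 1
((Q ∨ P) ∧ ((P → Q) ∧ ((¬Q → P) ∨ P))) = min(0.8, 1) = 0.8
((P ∧ P) ∧ ((Q ∨ P) ∧ ((P → Q) ∧ ((¬Q → P) ∨ P)))) = min(0.6, 0.8) = 0.6
((((((¬Q → Q) ∧ Q) → (P → P)) ∧ P) → P) → ((P ∧ P) ∧ ((Q ∨ P) ∧ ((P → Q) ∧ ((¬Q → P) ∨ P))))): 1 > 0.6, so result = 0.6

0.60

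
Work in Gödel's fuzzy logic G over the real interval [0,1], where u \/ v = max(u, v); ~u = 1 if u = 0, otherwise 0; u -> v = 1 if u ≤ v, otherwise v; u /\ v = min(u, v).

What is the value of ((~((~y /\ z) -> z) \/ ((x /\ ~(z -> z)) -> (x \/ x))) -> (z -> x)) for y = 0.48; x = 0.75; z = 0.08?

~y: Gödel ¬ of 0.48 = 0 (operand ≠ 0)
(~y /\ z) = min(0, 0.08) = 0
((~y /\ z) -> z): 0 ≤ 0.08, so result = 1
~((~y /\ z) -> z): Gödel ¬ of 1 = 0 (operand ≠ 0)
(z -> z): 0.08 ≤ 0.08, so result = 1
~(z -> z): Gödel ¬ of 1 = 0 (operand ≠ 0)
(x /\ ~(z -> z)) = min(0.75, 0) = 0
(x \/ x) = max(0.75, 0.75) = 0.75
((x /\ ~(z -> z)) -> (x \/ x)): 0 ≤ 0.75, so result = 1
(~((~y /\ z) -> z) \/ ((x /\ ~(z -> z)) -> (x \/ x))) = max(0, 1) = 1
(z -> x): 0.08 ≤ 0.75, so result = 1
((~((~y /\ z) -> z) \/ ((x /\ ~(z -> z)) -> (x \/ x))) -> (z -> x)): 1 ≤ 1, so result = 1

1.00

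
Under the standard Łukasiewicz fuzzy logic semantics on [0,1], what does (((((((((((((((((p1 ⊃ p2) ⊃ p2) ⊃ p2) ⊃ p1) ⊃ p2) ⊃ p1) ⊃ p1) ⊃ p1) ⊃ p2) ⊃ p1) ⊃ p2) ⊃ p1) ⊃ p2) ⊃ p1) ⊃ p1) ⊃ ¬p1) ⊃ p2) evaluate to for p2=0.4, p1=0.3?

(p1 ⊃ p2): min(1, 1 − 0.3 + 0.4) = 1
((p1 ⊃ p2) ⊃ p2): min(1, 1 − 1 + 0.4) = 0.4
(((p1 ⊃ p2) ⊃ p2) ⊃ p2): min(1, 1 − 0.4 + 0.4) = 1
((((p1 ⊃ p2) ⊃ p2) ⊃ p2) ⊃ p1): min(1, 1 − 1 + 0.3) = 0.3
(((((p1 ⊃ p2) ⊃ p2) ⊃ p2) ⊃ p1) ⊃ p2): min(1, 1 − 0.3 + 0.4) = 1
((((((p1 ⊃ p2) ⊃ p2) ⊃ p2) ⊃ p1) ⊃ p2) ⊃ p1): min(1, 1 − 1 + 0.3) = 0.3
(((((((p1 ⊃ p2) ⊃ p2) ⊃ p2) ⊃ p1) ⊃ p2) ⊃ p1) ⊃ p1): min(1, 1 − 0.3 + 0.3) = 1
((((((((p1 ⊃ p2) ⊃ p2) ⊃ p2) ⊃ p1) ⊃ p2) ⊃ p1) ⊃ p1) ⊃ p1): min(1, 1 − 1 + 0.3) = 0.3
(((((((((p1 ⊃ p2) ⊃ p2) ⊃ p2) ⊃ p1) ⊃ p2) ⊃ p1) ⊃ p1) ⊃ p1) ⊃ p2): min(1, 1 − 0.3 + 0.4) = 1
((((((((((p1 ⊃ p2) ⊃ p2) ⊃ p2) ⊃ p1) ⊃ p2) ⊃ p1) ⊃ p1) ⊃ p1) ⊃ p2) ⊃ p1): min(1, 1 − 1 + 0.3) = 0.3
(((((((((((p1 ⊃ p2) ⊃ p2) ⊃ p2) ⊃ p1) ⊃ p2) ⊃ p1) ⊃ p1) ⊃ p1) ⊃ p2) ⊃ p1) ⊃ p2): min(1, 1 − 0.3 + 0.4) = 1
((((((((((((p1 ⊃ p2) ⊃ p2) ⊃ p2) ⊃ p1) ⊃ p2) ⊃ p1) ⊃ p1) ⊃ p1) ⊃ p2) ⊃ p1) ⊃ p2) ⊃ p1): min(1, 1 − 1 + 0.3) = 0.3
(((((((((((((p1 ⊃ p2) ⊃ p2) ⊃ p2) ⊃ p1) ⊃ p2) ⊃ p1) ⊃ p1) ⊃ p1) ⊃ p2) ⊃ p1) ⊃ p2) ⊃ p1) ⊃ p2): min(1, 1 − 0.3 + 0.4) = 1
((((((((((((((p1 ⊃ p2) ⊃ p2) ⊃ p2) ⊃ p1) ⊃ p2) ⊃ p1) ⊃ p1) ⊃ p1) ⊃ p2) ⊃ p1) ⊃ p2) ⊃ p1) ⊃ p2) ⊃ p1): min(1, 1 − 1 + 0.3) = 0.3
(((((((((((((((p1 ⊃ p2) ⊃ p2) ⊃ p2) ⊃ p1) ⊃ p2) ⊃ p1) ⊃ p1) ⊃ p1) ⊃ p2) ⊃ p1) ⊃ p2) ⊃ p1) ⊃ p2) ⊃ p1) ⊃ p1): min(1, 1 − 0.3 + 0.3) = 1
¬p1: Łukasiewicz ¬ gives 1 − 0.3 = 0.7
((((((((((((((((p1 ⊃ p2) ⊃ p2) ⊃ p2) ⊃ p1) ⊃ p2) ⊃ p1) ⊃ p1) ⊃ p1) ⊃ p2) ⊃ p1) ⊃ p2) ⊃ p1) ⊃ p2) ⊃ p1) ⊃ p1) ⊃ ¬p1): min(1, 1 − 1 + 0.7) = 0.7
(((((((((((((((((p1 ⊃ p2) ⊃ p2) ⊃ p2) ⊃ p1) ⊃ p2) ⊃ p1) ⊃ p1) ⊃ p1) ⊃ p2) ⊃ p1) ⊃ p2) ⊃ p1) ⊃ p2) ⊃ p1) ⊃ p1) ⊃ ¬p1) ⊃ p2): min(1, 1 − 0.7 + 0.4) = 0.7

0.70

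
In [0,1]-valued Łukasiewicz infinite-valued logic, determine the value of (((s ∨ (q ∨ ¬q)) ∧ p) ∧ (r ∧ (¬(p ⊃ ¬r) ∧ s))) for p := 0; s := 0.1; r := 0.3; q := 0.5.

0.00

¬q: Łukasiewicz ¬ gives 1 − 0.5 = 0.5
(q ∨ ¬q) = max(0.5, 0.5) = 0.5
(s ∨ (q ∨ ¬q)) = max(0.1, 0.5) = 0.5
((s ∨ (q ∨ ¬q)) ∧ p) = min(0.5, 0) = 0
¬r: Łukasiewicz ¬ gives 1 − 0.3 = 0.7
(p ⊃ ¬r): min(1, 1 − 0 + 0.7) = 1
¬(p ⊃ ¬r): Łukasiewicz ¬ gives 1 − 1 = 0
(¬(p ⊃ ¬r) ∧ s) = min(0, 0.1) = 0
(r ∧ (¬(p ⊃ ¬r) ∧ s)) = min(0.3, 0) = 0
(((s ∨ (q ∨ ¬q)) ∧ p) ∧ (r ∧ (¬(p ⊃ ¬r) ∧ s))) = min(0, 0) = 0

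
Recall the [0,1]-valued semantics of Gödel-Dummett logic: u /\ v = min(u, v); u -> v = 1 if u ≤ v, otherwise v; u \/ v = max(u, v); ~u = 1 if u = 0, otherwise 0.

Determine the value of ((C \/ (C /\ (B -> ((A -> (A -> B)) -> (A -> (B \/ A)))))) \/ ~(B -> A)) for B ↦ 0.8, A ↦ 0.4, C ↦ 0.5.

0.50

(A -> B): 0.4 ≤ 0.8, so result = 1
(A -> (A -> B)): 0.4 ≤ 1, so result = 1
(B \/ A) = max(0.8, 0.4) = 0.8
(A -> (B \/ A)): 0.4 ≤ 0.8, so result = 1
((A -> (A -> B)) -> (A -> (B \/ A))): 1 ≤ 1, so result = 1
(B -> ((A -> (A -> B)) -> (A -> (B \/ A)))): 0.8 ≤ 1, so result = 1
(C /\ (B -> ((A -> (A -> B)) -> (A -> (B \/ A))))) = min(0.5, 1) = 0.5
(C \/ (C /\ (B -> ((A -> (A -> B)) -> (A -> (B \/ A)))))) = max(0.5, 0.5) = 0.5
(B -> A): 0.8 > 0.4, so result = 0.4
~(B -> A): Gödel ¬ of 0.4 = 0 (operand ≠ 0)
((C \/ (C /\ (B -> ((A -> (A -> B)) -> (A -> (B \/ A)))))) \/ ~(B -> A)) = max(0.5, 0) = 0.5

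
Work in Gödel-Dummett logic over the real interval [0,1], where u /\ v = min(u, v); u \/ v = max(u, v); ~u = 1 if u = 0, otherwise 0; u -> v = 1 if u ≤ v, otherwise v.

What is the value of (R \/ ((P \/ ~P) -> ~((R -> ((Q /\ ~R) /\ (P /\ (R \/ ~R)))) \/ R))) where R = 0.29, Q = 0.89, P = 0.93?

0.29

~P: Gödel ¬ of 0.93 = 0 (operand ≠ 0)
(P \/ ~P) = max(0.93, 0) = 0.93
~R: Gödel ¬ of 0.29 = 0 (operand ≠ 0)
(Q /\ ~R) = min(0.89, 0) = 0
~R: Gödel ¬ of 0.29 = 0 (operand ≠ 0)
(R \/ ~R) = max(0.29, 0) = 0.29
(P /\ (R \/ ~R)) = min(0.93, 0.29) = 0.29
((Q /\ ~R) /\ (P /\ (R \/ ~R))) = min(0, 0.29) = 0
(R -> ((Q /\ ~R) /\ (P /\ (R \/ ~R)))): 0.29 > 0, so result = 0
((R -> ((Q /\ ~R) /\ (P /\ (R \/ ~R)))) \/ R) = max(0, 0.29) = 0.29
~((R -> ((Q /\ ~R) /\ (P /\ (R \/ ~R)))) \/ R): Gödel ¬ of 0.29 = 0 (operand ≠ 0)
((P \/ ~P) -> ~((R -> ((Q /\ ~R) /\ (P /\ (R \/ ~R)))) \/ R)): 0.93 > 0, so result = 0
(R \/ ((P \/ ~P) -> ~((R -> ((Q /\ ~R) /\ (P /\ (R \/ ~R)))) \/ R))) = max(0.29, 0) = 0.29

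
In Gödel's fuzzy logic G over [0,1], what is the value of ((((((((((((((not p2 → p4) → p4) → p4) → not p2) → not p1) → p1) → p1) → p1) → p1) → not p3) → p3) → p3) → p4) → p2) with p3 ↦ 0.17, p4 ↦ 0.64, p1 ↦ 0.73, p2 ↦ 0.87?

0.87

not p2: Gödel ¬ of 0.87 = 0 (operand ≠ 0)
(not p2 → p4): 0 ≤ 0.64, so result = 1
((not p2 → p4) → p4): 1 > 0.64, so result = 0.64
(((not p2 → p4) → p4) → p4): 0.64 ≤ 0.64, so result = 1
not p2: Gödel ¬ of 0.87 = 0 (operand ≠ 0)
((((not p2 → p4) → p4) → p4) → not p2): 1 > 0, so result = 0
not p1: Gödel ¬ of 0.73 = 0 (operand ≠ 0)
(((((not p2 → p4) → p4) → p4) → not p2) → not p1): 0 ≤ 0, so result = 1
((((((not p2 → p4) → p4) → p4) → not p2) → not p1) → p1): 1 > 0.73, so result = 0.73
(((((((not p2 → p4) → p4) → p4) → not p2) → not p1) → p1) → p1): 0.73 ≤ 0.73, so result = 1
((((((((not p2 → p4) → p4) → p4) → not p2) → not p1) → p1) → p1) → p1): 1 > 0.73, so result = 0.73
(((((((((not p2 → p4) → p4) → p4) → not p2) → not p1) → p1) → p1) → p1) → p1): 0.73 ≤ 0.73, so result = 1
not p3: Gödel ¬ of 0.17 = 0 (operand ≠ 0)
((((((((((not p2 → p4) → p4) → p4) → not p2) → not p1) → p1) → p1) → p1) → p1) → not p3): 1 > 0, so result = 0
(((((((((((not p2 → p4) → p4) → p4) → not p2) → not p1) → p1) → p1) → p1) → p1) → not p3) → p3): 0 ≤ 0.17, so result = 1
((((((((((((not p2 → p4) → p4) → p4) → not p2) → not p1) → p1) → p1) → p1) → p1) → not p3) → p3) → p3): 1 > 0.17, so result = 0.17
(((((((((((((not p2 → p4) → p4) → p4) → not p2) → not p1) → p1) → p1) → p1) → p1) → not p3) → p3) → p3) → p4): 0.17 ≤ 0.64, so result = 1
((((((((((((((not p2 → p4) → p4) → p4) → not p2) → not p1) → p1) → p1) → p1) → p1) → not p3) → p3) → p3) → p4) → p2): 1 > 0.87, so result = 0.87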